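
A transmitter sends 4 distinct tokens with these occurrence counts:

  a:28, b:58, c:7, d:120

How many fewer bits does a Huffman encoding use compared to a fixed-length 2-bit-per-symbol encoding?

85

Fixed-length: 2 bits × 213 symbols = 426 bits.
Huffman merges:
c(7) + a(28) → 35
35 + b(58) → 93
93 + d(120) → 213
Huffman total = 35 + 93 + 213 = 341 bits.
Saving = 426 − 341 = 85 bits.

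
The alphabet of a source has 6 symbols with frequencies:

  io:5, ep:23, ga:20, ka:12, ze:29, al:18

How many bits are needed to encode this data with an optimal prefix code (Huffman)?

Greedily combine the two least-frequent nodes:
io(5) + ka(12) → 17
17 + al(18) → 35
ga(20) + ep(23) → 43
ze(29) + 35 → 64
43 + 64 → 107
Total encoded bits = sum of merged weights = 17 + 35 + 43 + 64 + 107 = 266.

266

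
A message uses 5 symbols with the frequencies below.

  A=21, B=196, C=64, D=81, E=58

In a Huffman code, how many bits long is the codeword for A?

4

Repeatedly merge the two smallest:
merge A(21) and E(58): 79
merge C(64) and 79: 143
merge D(81) and 143: 224
merge B(196) and 224: 420
A sits 4 levels below the root, so its codeword is 4 bits.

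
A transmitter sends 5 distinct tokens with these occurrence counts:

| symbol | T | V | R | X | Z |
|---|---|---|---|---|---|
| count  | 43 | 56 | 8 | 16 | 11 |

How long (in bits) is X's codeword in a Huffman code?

Huffman merges, smallest pair first:
merge R(8) and Z(11): 19
merge X(16) and 19: 35
merge 35 and T(43): 78
merge V(56) and 78: 134
X sits 3 levels below the root, so its codeword is 3 bits.

3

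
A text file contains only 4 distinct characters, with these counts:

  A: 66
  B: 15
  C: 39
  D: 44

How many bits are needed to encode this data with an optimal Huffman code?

Build the Huffman tree bottom-up:
combine B(15), C(39) → 54
combine D(44), 54 → 98
combine A(66), 98 → 164
Total encoded bits = sum of merged weights = 54 + 98 + 164 = 316.

316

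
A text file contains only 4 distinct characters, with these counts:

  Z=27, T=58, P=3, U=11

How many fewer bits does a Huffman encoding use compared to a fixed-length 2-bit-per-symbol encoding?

Fixed-length: 2 bits × 99 symbols = 198 bits.
Huffman merges:
combine P(3), U(11) → 14
combine 14, Z(27) → 41
combine 41, T(58) → 99
Huffman total = 14 + 41 + 99 = 154 bits.
Saving = 198 − 154 = 44 bits.

44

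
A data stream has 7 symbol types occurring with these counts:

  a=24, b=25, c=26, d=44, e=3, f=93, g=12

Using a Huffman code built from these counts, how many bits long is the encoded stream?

Greedily combine the two least-frequent nodes:
combine e(3), g(12) → 15
combine 15, a(24) → 39
combine b(25), c(26) → 51
combine 39, d(44) → 83
combine 51, 83 → 134
combine f(93), 134 → 227
Total encoded bits = sum of merged weights = 15 + 39 + 51 + 83 + 134 + 227 = 549.

549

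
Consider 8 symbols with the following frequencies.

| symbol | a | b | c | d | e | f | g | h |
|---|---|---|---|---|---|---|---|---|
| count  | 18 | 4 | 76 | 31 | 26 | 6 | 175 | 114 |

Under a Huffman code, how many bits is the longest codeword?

7

Merge the two lowest-weight nodes at each step:
b(4) + f(6) → 10
10 + a(18) → 28
e(26) + 28 → 54
d(31) + 54 → 85
c(76) + 85 → 161
h(114) + 161 → 275
g(175) + 275 → 450
The first pair merged (b, f) ends up deepest, at depth 7.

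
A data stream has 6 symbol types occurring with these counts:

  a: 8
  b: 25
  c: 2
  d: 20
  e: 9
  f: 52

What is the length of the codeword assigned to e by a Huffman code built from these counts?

4

Repeatedly merge the two smallest:
combine c(2), a(8) → 10
combine e(9), 10 → 19
combine 19, d(20) → 39
combine b(25), 39 → 64
combine f(52), 64 → 116
The subtree containing e is merged 4 times, so code length = 4.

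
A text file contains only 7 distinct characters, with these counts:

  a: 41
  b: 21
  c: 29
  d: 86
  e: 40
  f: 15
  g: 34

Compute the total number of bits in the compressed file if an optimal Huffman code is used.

707

Build the Huffman tree bottom-up:
f(15) + b(21) → 36
c(29) + g(34) → 63
36 + e(40) → 76
a(41) + 63 → 104
76 + d(86) → 162
104 + 162 → 266
Total encoded bits = sum of merged weights = 36 + 63 + 76 + 104 + 162 + 266 = 707.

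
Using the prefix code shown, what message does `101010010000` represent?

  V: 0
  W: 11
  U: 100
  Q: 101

QVUUVV

Read left to right; each codeword is recognised as soon as it completes (prefix code):
  101→Q | 0→V | 100→U | 100→U | 0→V | 0→V
Decoded message: QVUUVV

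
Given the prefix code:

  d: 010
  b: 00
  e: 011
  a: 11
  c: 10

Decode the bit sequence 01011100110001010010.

Read left to right; each codeword is recognised as soon as it completes (prefix code):
  010→d | 11→a | 10→c | 011→e | 00→b | 010→d | 10→c | 010→d
Decoded message: dacebdcd

dacebdcd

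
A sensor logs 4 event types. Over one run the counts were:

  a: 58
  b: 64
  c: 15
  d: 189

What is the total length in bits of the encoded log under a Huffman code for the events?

Greedily combine the two least-frequent nodes:
combine c(15), a(58) → 73
combine b(64), 73 → 137
combine 137, d(189) → 326
Total encoded bits = sum of merged weights = 73 + 137 + 326 = 536.

536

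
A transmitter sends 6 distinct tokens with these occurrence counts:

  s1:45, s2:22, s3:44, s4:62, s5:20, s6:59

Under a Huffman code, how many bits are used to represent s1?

Build the tree from the bottom:
s5(20) + s2(22) → 42
42 + s3(44) → 86
s1(45) + s6(59) → 104
s4(62) + 86 → 148
104 + 148 → 252
The subtree containing s1 is merged 2 times, so code length = 2.

2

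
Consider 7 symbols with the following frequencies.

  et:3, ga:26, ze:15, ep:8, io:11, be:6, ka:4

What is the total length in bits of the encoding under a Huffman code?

Build the Huffman tree bottom-up:
merge et(3) and ka(4): 7
merge be(6) and 7: 13
merge ep(8) and io(11): 19
merge 13 and ze(15): 28
merge 19 and ga(26): 45
merge 28 and 45: 73
Total encoded bits = sum of merged weights = 7 + 13 + 19 + 28 + 45 + 73 = 185.

185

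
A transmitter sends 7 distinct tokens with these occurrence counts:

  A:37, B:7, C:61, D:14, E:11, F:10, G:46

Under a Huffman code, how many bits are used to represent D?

4

Repeatedly merge the two smallest:
B(7) + F(10) → 17
E(11) + D(14) → 25
17 + 25 → 42
A(37) + 42 → 79
G(46) + C(61) → 107
79 + 107 → 186
D sits 4 levels below the root, so its codeword is 4 bits.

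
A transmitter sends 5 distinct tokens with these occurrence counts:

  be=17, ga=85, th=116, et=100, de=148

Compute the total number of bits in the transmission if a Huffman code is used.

1034

Merge the two smallest weights repeatedly:
merge be(17) and ga(85): 102
merge et(100) and 102: 202
merge th(116) and de(148): 264
merge 202 and 264: 466
Total encoded bits = sum of merged weights = 102 + 202 + 264 + 466 = 1034.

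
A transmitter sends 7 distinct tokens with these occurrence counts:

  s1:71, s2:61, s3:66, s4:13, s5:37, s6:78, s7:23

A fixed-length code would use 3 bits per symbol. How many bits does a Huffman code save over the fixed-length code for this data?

Fixed-length: 3 bits × 349 symbols = 1047 bits.
Huffman merges:
s4(13) + s7(23) → 36
36 + s5(37) → 73
s2(61) + s3(66) → 127
s1(71) + 73 → 144
s6(78) + 127 → 205
144 + 205 → 349
Huffman total = 36 + 73 + 127 + 144 + 205 + 349 = 934 bits.
Saving = 1047 − 934 = 113 bits.

113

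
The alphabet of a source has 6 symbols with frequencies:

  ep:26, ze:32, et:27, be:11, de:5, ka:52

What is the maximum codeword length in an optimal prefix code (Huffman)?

Merge the two lowest-weight nodes at each step:
de(5) + be(11) → 16
16 + ep(26) → 42
et(27) + ze(32) → 59
42 + ka(52) → 94
59 + 94 → 153
Maximum depth reached is 4.

4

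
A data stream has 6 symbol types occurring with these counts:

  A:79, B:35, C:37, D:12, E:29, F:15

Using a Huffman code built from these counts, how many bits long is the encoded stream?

490

Greedily combine the two least-frequent nodes:
merge D(12) and F(15): 27
merge 27 and E(29): 56
merge B(35) and C(37): 72
merge 56 and 72: 128
merge A(79) and 128: 207
Each symbol's bit-cost is frequency × depth; summing gives 490 bits (equivalently 27 + 56 + 72 + 128 + 207).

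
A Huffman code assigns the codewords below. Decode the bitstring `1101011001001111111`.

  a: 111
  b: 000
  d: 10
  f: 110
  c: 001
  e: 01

fdfecaa

Read left to right; each codeword is recognised as soon as it completes (prefix code):
  110→f | 10→d | 110→f | 01→e | 001→c | 111→a | 111→a
Decoded message: fdfecaa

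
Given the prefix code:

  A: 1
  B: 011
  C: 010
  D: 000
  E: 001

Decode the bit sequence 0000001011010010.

DDABCC

Read left to right; each codeword is recognised as soon as it completes (prefix code):
  000→D | 000→D | 1→A | 011→B | 010→C | 010→C
Decoded message: DDABCC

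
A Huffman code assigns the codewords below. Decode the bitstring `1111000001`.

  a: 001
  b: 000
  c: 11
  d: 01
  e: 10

Read left to right; each codeword is recognised as soon as it completes (prefix code):
  11→c | 11→c | 000→b | 001→a
Decoded message: ccba

ccba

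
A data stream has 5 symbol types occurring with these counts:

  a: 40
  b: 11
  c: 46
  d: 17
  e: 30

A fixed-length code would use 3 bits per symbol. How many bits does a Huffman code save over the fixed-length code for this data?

116

Fixed-length: 3 bits × 144 symbols = 432 bits.
Huffman merges:
combine b(11), d(17) → 28
combine 28, e(30) → 58
combine a(40), c(46) → 86
combine 58, 86 → 144
Huffman total = 28 + 58 + 86 + 144 = 316 bits.
Saving = 432 − 316 = 116 bits.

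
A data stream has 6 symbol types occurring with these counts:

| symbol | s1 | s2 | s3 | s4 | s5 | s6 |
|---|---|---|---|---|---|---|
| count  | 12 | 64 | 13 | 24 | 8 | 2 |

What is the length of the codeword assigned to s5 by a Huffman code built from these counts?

Repeatedly merge the two smallest:
combine s6(2), s5(8) → 10
combine 10, s1(12) → 22
combine s3(13), 22 → 35
combine s4(24), 35 → 59
combine 59, s2(64) → 123
The subtree containing s5 is merged 5 times, so code length = 5.

5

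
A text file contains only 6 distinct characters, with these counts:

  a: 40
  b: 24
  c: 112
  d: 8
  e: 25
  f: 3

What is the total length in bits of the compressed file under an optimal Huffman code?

Greedily combine the two least-frequent nodes:
merge f(3) and d(8): 11
merge 11 and b(24): 35
merge e(25) and 35: 60
merge a(40) and 60: 100
merge 100 and c(112): 212
Each symbol's bit-cost is frequency × depth; summing gives 418 bits (equivalently 11 + 35 + 60 + 100 + 212).

418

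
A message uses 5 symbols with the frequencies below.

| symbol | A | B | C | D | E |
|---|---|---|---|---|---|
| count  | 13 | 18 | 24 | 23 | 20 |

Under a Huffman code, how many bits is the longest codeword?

3

Merge the two lowest-weight nodes at each step:
merge A(13) and B(18): 31
merge E(20) and D(23): 43
merge C(24) and 31: 55
merge 43 and 55: 98
The rarest symbols sit at the bottom; the longest codeword is 3 bits.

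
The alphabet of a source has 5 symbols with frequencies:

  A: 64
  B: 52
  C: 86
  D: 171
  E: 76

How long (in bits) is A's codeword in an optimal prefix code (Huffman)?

3

Repeatedly merge the two smallest:
merge B(52) and A(64): 116
merge E(76) and C(86): 162
merge 116 and 162: 278
merge D(171) and 278: 449
A's leaf is at depth 3, giving a 3-bit codeword.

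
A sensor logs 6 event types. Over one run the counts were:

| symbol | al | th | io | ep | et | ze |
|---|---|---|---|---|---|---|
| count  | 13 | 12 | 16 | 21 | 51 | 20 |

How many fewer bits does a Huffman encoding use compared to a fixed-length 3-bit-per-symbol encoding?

77

Fixed-length: 3 bits × 133 symbols = 399 bits.
Huffman merges:
combine th(12), al(13) → 25
combine io(16), ze(20) → 36
combine ep(21), 25 → 46
combine 36, 46 → 82
combine et(51), 82 → 133
Huffman total = 25 + 36 + 46 + 82 + 133 = 322 bits.
Saving = 399 − 322 = 77 bits.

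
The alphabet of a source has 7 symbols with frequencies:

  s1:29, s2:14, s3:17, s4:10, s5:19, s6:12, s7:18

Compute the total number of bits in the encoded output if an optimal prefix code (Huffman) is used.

328

Merge the two smallest weights repeatedly:
combine s4(10), s6(12) → 22
combine s2(14), s3(17) → 31
combine s7(18), s5(19) → 37
combine 22, s1(29) → 51
combine 31, 37 → 68
combine 51, 68 → 119
Total encoded bits = sum of merged weights = 22 + 31 + 37 + 51 + 68 + 119 = 328.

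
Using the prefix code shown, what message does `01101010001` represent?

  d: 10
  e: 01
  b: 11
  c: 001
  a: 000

edddc

Read left to right; each codeword is recognised as soon as it completes (prefix code):
  01→e | 10→d | 10→d | 10→d | 001→c
Decoded message: edddc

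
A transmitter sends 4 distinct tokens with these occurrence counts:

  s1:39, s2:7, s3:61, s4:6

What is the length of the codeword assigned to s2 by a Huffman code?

3

Huffman merges, smallest pair first:
combine s4(6), s2(7) → 13
combine 13, s1(39) → 52
combine 52, s3(61) → 113
s2's leaf is at depth 3, giving a 3-bit codeword.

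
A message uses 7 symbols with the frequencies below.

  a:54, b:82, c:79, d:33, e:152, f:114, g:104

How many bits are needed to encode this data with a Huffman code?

1675

Greedily combine the two least-frequent nodes:
d(33) + a(54) → 87
c(79) + b(82) → 161
87 + g(104) → 191
f(114) + e(152) → 266
161 + 191 → 352
266 + 352 → 618
The encoded length is the sum of every internal node's weight: 87 + 161 + 191 + 266 + 352 + 618 = 1675 bits.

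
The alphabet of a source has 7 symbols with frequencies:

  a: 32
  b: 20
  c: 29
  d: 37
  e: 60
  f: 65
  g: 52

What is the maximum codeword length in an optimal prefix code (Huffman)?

4

Merge the two lowest-weight nodes at each step:
merge b(20) and c(29): 49
merge a(32) and d(37): 69
merge 49 and g(52): 101
merge e(60) and f(65): 125
merge 69 and 101: 170
merge 125 and 170: 295
The first pair merged (b, c) ends up deepest, at depth 4.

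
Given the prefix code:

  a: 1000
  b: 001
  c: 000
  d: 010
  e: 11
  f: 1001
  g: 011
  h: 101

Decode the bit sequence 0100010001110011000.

dbcefa

Read left to right; each codeword is recognised as soon as it completes (prefix code):
  010→d | 001→b | 000→c | 11→e | 1001→f | 1000→a
Decoded message: dbcefa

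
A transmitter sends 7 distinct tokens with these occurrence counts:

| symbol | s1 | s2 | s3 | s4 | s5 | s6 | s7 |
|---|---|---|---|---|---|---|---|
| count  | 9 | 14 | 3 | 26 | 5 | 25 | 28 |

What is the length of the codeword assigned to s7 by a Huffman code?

Repeatedly merge the two smallest:
merge s3(3) and s5(5): 8
merge 8 and s1(9): 17
merge s2(14) and 17: 31
merge s6(25) and s4(26): 51
merge s7(28) and 31: 59
merge 51 and 59: 110
s7 sits 2 levels below the root, so its codeword is 2 bits.

2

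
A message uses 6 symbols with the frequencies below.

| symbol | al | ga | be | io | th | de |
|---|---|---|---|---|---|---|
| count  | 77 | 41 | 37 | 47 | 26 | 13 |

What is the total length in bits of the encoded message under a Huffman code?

597

Build the Huffman tree bottom-up:
merge de(13) and th(26): 39
merge be(37) and 39: 76
merge ga(41) and io(47): 88
merge 76 and al(77): 153
merge 88 and 153: 241
The encoded length is the sum of every internal node's weight: 39 + 76 + 88 + 153 + 241 = 597 bits.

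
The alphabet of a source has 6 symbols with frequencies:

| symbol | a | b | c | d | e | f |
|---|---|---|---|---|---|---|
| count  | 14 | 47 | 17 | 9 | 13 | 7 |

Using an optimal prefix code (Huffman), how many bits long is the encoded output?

Build the Huffman tree bottom-up:
combine f(7), d(9) → 16
combine e(13), a(14) → 27
combine 16, c(17) → 33
combine 27, 33 → 60
combine b(47), 60 → 107
Total encoded bits = sum of merged weights = 16 + 27 + 33 + 60 + 107 = 243.

243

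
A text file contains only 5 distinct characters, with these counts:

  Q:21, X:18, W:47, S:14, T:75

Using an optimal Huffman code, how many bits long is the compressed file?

Greedily combine the two least-frequent nodes:
combine S(14), X(18) → 32
combine Q(21), 32 → 53
combine W(47), 53 → 100
combine T(75), 100 → 175
The encoded length is the sum of every internal node's weight: 32 + 53 + 100 + 175 = 360 bits.

360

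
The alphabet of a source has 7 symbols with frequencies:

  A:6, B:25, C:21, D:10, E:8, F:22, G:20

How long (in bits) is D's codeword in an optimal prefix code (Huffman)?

3

Huffman merges, smallest pair first:
A(6) + E(8) → 14
D(10) + 14 → 24
G(20) + C(21) → 41
F(22) + 24 → 46
B(25) + 41 → 66
46 + 66 → 112
The subtree containing D is merged 3 times, so code length = 3.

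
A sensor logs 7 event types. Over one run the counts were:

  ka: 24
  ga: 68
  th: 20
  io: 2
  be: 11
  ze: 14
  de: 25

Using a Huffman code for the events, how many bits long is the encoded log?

396

Greedily combine the two least-frequent nodes:
merge io(2) and be(11): 13
merge 13 and ze(14): 27
merge th(20) and ka(24): 44
merge de(25) and 27: 52
merge 44 and 52: 96
merge ga(68) and 96: 164
Each symbol's bit-cost is frequency × depth; summing gives 396 bits (equivalently 13 + 27 + 44 + 52 + 96 + 164).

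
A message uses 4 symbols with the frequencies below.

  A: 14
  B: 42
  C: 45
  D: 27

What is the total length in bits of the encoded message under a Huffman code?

Build the Huffman tree bottom-up:
A(14) + D(27) → 41
41 + B(42) → 83
C(45) + 83 → 128
The encoded length is the sum of every internal node's weight: 41 + 83 + 128 = 252 bits.

252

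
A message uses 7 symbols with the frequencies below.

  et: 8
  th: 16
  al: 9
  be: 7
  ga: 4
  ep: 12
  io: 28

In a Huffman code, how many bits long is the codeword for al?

3

Repeatedly merge the two smallest:
ga(4) + be(7) → 11
et(8) + al(9) → 17
11 + ep(12) → 23
th(16) + 17 → 33
23 + io(28) → 51
33 + 51 → 84
al sits 3 levels below the root, so its codeword is 3 bits.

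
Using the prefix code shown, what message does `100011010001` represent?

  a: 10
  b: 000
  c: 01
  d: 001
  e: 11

Read left to right; each codeword is recognised as soon as it completes (prefix code):
  10→a | 001→d | 10→a | 10→a | 001→d
Decoded message: adaad

adaad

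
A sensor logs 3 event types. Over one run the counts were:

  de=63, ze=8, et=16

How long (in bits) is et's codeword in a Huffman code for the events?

Huffman merges, smallest pair first:
combine ze(8), et(16) → 24
combine 24, de(63) → 87
The subtree containing et is merged 2 times, so code length = 2.

2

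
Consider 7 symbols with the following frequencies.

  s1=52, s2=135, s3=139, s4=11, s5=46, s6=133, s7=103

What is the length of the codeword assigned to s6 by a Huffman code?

2

Build the tree from the bottom:
s4(11) + s5(46) → 57
s1(52) + 57 → 109
s7(103) + 109 → 212
s6(133) + s2(135) → 268
s3(139) + 212 → 351
268 + 351 → 619
s6's leaf is at depth 2, giving a 2-bit codeword.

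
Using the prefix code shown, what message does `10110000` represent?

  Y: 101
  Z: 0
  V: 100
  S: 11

YVZZ

Read left to right; each codeword is recognised as soon as it completes (prefix code):
  101→Y | 100→V | 0→Z | 0→Z
Decoded message: YVZZ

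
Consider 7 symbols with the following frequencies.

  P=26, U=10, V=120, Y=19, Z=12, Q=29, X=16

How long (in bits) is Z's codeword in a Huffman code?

Repeatedly merge the two smallest:
combine U(10), Z(12) → 22
combine X(16), Y(19) → 35
combine 22, P(26) → 48
combine Q(29), 35 → 64
combine 48, 64 → 112
combine 112, V(120) → 232
Z's leaf is at depth 4, giving a 4-bit codeword.

4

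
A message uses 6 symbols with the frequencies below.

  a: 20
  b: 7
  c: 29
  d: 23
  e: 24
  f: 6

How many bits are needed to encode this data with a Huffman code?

Build the Huffman tree bottom-up:
f(6) + b(7) → 13
13 + a(20) → 33
d(23) + e(24) → 47
c(29) + 33 → 62
47 + 62 → 109
Each symbol's bit-cost is frequency × depth; summing gives 264 bits (equivalently 13 + 33 + 47 + 62 + 109).

264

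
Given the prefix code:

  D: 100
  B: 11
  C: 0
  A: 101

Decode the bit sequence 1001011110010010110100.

Read left to right; each codeword is recognised as soon as it completes (prefix code):
  100→D | 101→A | 11→B | 100→D | 100→D | 101→A | 101→A | 0→C | 0→C
Decoded message: DABDDAACC

DABDDAACC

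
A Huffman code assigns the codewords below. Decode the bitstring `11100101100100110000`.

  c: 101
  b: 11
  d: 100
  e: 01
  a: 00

bdcddbaa

Read left to right; each codeword is recognised as soon as it completes (prefix code):
  11→b | 100→d | 101→c | 100→d | 100→d | 11→b | 00→a | 00→a
Decoded message: bdcddbaa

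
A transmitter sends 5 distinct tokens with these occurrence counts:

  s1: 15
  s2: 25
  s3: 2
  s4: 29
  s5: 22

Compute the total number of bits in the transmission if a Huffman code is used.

203

Build the Huffman tree bottom-up:
s3(2) + s1(15) → 17
17 + s5(22) → 39
s2(25) + s4(29) → 54
39 + 54 → 93
Each symbol's bit-cost is frequency × depth; summing gives 203 bits (equivalently 17 + 39 + 54 + 93).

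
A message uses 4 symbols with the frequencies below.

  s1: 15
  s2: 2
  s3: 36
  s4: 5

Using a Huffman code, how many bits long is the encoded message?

Greedily combine the two least-frequent nodes:
s2(2) + s4(5) → 7
7 + s1(15) → 22
22 + s3(36) → 58
Total encoded bits = sum of merged weights = 7 + 22 + 58 = 87.

87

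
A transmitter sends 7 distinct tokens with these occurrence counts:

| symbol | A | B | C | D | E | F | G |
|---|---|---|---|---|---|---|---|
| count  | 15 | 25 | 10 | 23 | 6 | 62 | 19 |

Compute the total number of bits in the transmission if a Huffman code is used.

Greedily combine the two least-frequent nodes:
combine E(6), C(10) → 16
combine A(15), 16 → 31
combine G(19), D(23) → 42
combine B(25), 31 → 56
combine 42, 56 → 98
combine F(62), 98 → 160
Each symbol's bit-cost is frequency × depth; summing gives 403 bits (equivalently 16 + 31 + 42 + 56 + 98 + 160).

403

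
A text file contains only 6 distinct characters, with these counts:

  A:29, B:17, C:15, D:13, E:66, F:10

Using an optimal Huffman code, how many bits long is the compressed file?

341

Greedily combine the two least-frequent nodes:
combine F(10), D(13) → 23
combine C(15), B(17) → 32
combine 23, A(29) → 52
combine 32, 52 → 84
combine E(66), 84 → 150
Each symbol's bit-cost is frequency × depth; summing gives 341 bits (equivalently 23 + 32 + 52 + 84 + 150).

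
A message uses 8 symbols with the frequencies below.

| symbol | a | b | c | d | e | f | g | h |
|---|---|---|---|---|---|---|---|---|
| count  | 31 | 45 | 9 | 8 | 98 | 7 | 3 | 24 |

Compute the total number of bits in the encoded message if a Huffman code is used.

Merge the two smallest weights repeatedly:
merge g(3) and f(7): 10
merge d(8) and c(9): 17
merge 10 and 17: 27
merge h(24) and 27: 51
merge a(31) and b(45): 76
merge 51 and 76: 127
merge e(98) and 127: 225
The encoded length is the sum of every internal node's weight: 10 + 17 + 27 + 51 + 76 + 127 + 225 = 533 bits.

533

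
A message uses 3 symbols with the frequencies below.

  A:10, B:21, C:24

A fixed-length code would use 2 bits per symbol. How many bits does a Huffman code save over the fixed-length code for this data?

Fixed-length: 2 bits × 55 symbols = 110 bits.
Huffman merges:
combine A(10), B(21) → 31
combine C(24), 31 → 55
Huffman total = 31 + 55 = 86 bits.
Saving = 110 − 86 = 24 bits.

24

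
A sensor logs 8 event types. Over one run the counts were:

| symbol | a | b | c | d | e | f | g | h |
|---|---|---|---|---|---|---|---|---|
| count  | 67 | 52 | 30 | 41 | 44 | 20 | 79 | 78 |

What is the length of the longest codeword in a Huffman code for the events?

4

Merge the two lowest-weight nodes at each step:
merge f(20) and c(30): 50
merge d(41) and e(44): 85
merge 50 and b(52): 102
merge a(67) and h(78): 145
merge g(79) and 85: 164
merge 102 and 145: 247
merge 164 and 247: 411
The first pair merged (f, c) ends up deepest, at depth 4.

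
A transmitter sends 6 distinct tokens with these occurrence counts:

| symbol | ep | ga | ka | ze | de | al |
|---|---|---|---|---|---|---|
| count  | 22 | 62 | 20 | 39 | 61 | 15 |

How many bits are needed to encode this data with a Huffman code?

530

Merge the two smallest weights repeatedly:
al(15) + ka(20) → 35
ep(22) + 35 → 57
ze(39) + 57 → 96
de(61) + ga(62) → 123
96 + 123 → 219
The encoded length is the sum of every internal node's weight: 35 + 57 + 96 + 123 + 219 = 530 bits.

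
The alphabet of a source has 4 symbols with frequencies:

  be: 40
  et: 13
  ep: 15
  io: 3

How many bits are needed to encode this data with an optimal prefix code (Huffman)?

118

Greedily combine the two least-frequent nodes:
merge io(3) and et(13): 16
merge ep(15) and 16: 31
merge 31 and be(40): 71
The encoded length is the sum of every internal node's weight: 16 + 31 + 71 = 118 bits.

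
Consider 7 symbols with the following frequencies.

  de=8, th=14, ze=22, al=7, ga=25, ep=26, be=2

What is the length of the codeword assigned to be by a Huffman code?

Repeatedly merge the two smallest:
combine be(2), al(7) → 9
combine de(8), 9 → 17
combine th(14), 17 → 31
combine ze(22), ga(25) → 47
combine ep(26), 31 → 57
combine 47, 57 → 104
be's leaf is at depth 5, giving a 5-bit codeword.

5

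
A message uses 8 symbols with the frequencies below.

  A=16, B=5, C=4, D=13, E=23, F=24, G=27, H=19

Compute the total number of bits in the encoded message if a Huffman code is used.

373

Merge the two smallest weights repeatedly:
merge C(4) and B(5): 9
merge 9 and D(13): 22
merge A(16) and H(19): 35
merge 22 and E(23): 45
merge F(24) and G(27): 51
merge 35 and 45: 80
merge 51 and 80: 131
Each symbol's bit-cost is frequency × depth; summing gives 373 bits (equivalently 9 + 22 + 35 + 45 + 51 + 80 + 131).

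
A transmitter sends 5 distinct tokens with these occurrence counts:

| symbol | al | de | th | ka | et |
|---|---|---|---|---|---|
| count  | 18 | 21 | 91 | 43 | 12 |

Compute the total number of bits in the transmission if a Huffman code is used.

360

Merge the two smallest weights repeatedly:
et(12) + al(18) → 30
de(21) + 30 → 51
ka(43) + 51 → 94
th(91) + 94 → 185
Each symbol's bit-cost is frequency × depth; summing gives 360 bits (equivalently 30 + 51 + 94 + 185).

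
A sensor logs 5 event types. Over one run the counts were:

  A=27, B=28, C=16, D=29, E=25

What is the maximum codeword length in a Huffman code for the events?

Merge the two lowest-weight nodes at each step:
merge C(16) and E(25): 41
merge A(27) and B(28): 55
merge D(29) and 41: 70
merge 55 and 70: 125
The rarest symbols sit at the bottom; the longest codeword is 3 bits.

3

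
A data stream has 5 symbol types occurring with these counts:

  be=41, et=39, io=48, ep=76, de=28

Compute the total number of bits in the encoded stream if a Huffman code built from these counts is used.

Merge the two smallest weights repeatedly:
merge de(28) and et(39): 67
merge be(41) and io(48): 89
merge 67 and ep(76): 143
merge 89 and 143: 232
Total encoded bits = sum of merged weights = 67 + 89 + 143 + 232 = 531.

531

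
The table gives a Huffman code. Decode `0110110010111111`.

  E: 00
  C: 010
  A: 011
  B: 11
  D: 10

AAEDBBB

Read left to right; each codeword is recognised as soon as it completes (prefix code):
  011→A | 011→A | 00→E | 10→D | 11→B | 11→B | 11→B
Decoded message: AAEDBBB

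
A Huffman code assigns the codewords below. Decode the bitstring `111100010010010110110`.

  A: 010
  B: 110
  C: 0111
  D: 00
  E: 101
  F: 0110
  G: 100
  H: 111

HGAAABB

Read left to right; each codeword is recognised as soon as it completes (prefix code):
  111→H | 100→G | 010→A | 010→A | 010→A | 110→B | 110→B
Decoded message: HGAAABB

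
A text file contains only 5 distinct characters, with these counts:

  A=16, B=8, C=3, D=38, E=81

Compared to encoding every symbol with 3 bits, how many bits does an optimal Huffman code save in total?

189

Fixed-length: 3 bits × 146 symbols = 438 bits.
Huffman merges:
merge C(3) and B(8): 11
merge 11 and A(16): 27
merge 27 and D(38): 65
merge 65 and E(81): 146
Huffman total = 11 + 27 + 65 + 146 = 249 bits.
Saving = 438 − 249 = 189 bits.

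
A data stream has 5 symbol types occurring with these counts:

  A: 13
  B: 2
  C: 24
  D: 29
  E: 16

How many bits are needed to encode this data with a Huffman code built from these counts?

Merge the two smallest weights repeatedly:
merge B(2) and A(13): 15
merge 15 and E(16): 31
merge C(24) and D(29): 53
merge 31 and 53: 84
The encoded length is the sum of every internal node's weight: 15 + 31 + 53 + 84 = 183 bits.

183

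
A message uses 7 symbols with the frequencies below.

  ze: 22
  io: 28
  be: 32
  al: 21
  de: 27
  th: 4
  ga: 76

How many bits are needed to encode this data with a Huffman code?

Build the Huffman tree bottom-up:
combine th(4), al(21) → 25
combine ze(22), 25 → 47
combine de(27), io(28) → 55
combine be(32), 47 → 79
combine 55, ga(76) → 131
combine 79, 131 → 210
Total encoded bits = sum of merged weights = 25 + 47 + 55 + 79 + 131 + 210 = 547.

547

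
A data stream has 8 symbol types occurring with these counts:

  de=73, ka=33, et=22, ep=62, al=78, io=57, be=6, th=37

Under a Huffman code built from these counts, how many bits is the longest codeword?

5

Merge the two lowest-weight nodes at each step:
merge be(6) and et(22): 28
merge 28 and ka(33): 61
merge th(37) and io(57): 94
merge 61 and ep(62): 123
merge de(73) and al(78): 151
merge 94 and 123: 217
merge 151 and 217: 368
Maximum depth reached is 5.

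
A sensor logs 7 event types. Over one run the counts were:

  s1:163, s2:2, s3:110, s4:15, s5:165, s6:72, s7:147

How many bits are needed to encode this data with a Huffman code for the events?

1653

Build the Huffman tree bottom-up:
merge s2(2) and s4(15): 17
merge 17 and s6(72): 89
merge 89 and s3(110): 199
merge s7(147) and s1(163): 310
merge s5(165) and 199: 364
merge 310 and 364: 674
The encoded length is the sum of every internal node's weight: 17 + 89 + 199 + 310 + 364 + 674 = 1653 bits.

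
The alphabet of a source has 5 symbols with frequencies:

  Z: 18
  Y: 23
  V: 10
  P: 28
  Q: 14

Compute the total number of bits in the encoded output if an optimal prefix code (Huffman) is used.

210

Greedily combine the two least-frequent nodes:
merge V(10) and Q(14): 24
merge Z(18) and Y(23): 41
merge 24 and P(28): 52
merge 41 and 52: 93
Each symbol's bit-cost is frequency × depth; summing gives 210 bits (equivalently 24 + 41 + 52 + 93).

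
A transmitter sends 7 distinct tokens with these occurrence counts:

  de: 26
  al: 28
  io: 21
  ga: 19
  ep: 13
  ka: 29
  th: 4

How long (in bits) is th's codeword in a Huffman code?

4

Huffman merges, smallest pair first:
combine th(4), ep(13) → 17
combine 17, ga(19) → 36
combine io(21), de(26) → 47
combine al(28), ka(29) → 57
combine 36, 47 → 83
combine 57, 83 → 140
The subtree containing th is merged 4 times, so code length = 4.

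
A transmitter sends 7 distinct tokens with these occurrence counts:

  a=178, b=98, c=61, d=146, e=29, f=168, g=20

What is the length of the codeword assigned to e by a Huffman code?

5

Repeatedly merge the two smallest:
g(20) + e(29) → 49
49 + c(61) → 110
b(98) + 110 → 208
d(146) + f(168) → 314
a(178) + 208 → 386
314 + 386 → 700
e's leaf is at depth 5, giving a 5-bit codeword.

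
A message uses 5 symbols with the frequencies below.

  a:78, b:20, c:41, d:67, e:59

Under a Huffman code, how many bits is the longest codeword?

Merge the two lowest-weight nodes at each step:
b(20) + c(41) → 61
e(59) + 61 → 120
d(67) + a(78) → 145
120 + 145 → 265
The rarest symbols sit at the bottom; the longest codeword is 3 bits.

3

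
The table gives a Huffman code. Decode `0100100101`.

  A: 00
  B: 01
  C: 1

Read left to right; each codeword is recognised as soon as it completes (prefix code):
  01→B | 00→A | 1→C | 00→A | 1→C | 01→B
Decoded message: BACACB

BACACB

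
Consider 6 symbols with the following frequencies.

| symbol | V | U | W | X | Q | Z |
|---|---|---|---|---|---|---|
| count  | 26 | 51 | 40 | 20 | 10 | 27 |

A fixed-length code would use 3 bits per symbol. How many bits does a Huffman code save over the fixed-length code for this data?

Fixed-length: 3 bits × 174 symbols = 522 bits.
Huffman merges:
combine Q(10), X(20) → 30
combine V(26), Z(27) → 53
combine 30, W(40) → 70
combine U(51), 53 → 104
combine 70, 104 → 174
Huffman total = 30 + 53 + 70 + 104 + 174 = 431 bits.
Saving = 522 − 431 = 91 bits.

91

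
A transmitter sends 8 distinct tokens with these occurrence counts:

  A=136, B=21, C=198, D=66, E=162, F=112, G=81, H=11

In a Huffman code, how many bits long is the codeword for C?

Huffman merges, smallest pair first:
combine H(11), B(21) → 32
combine 32, D(66) → 98
combine G(81), 98 → 179
combine F(112), A(136) → 248
combine E(162), 179 → 341
combine C(198), 248 → 446
combine 341, 446 → 787
C's leaf is at depth 2, giving a 2-bit codeword.

2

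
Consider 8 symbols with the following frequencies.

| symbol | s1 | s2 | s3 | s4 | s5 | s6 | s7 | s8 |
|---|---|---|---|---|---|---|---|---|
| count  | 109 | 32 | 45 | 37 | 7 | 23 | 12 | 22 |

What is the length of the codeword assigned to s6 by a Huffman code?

Build the tree from the bottom:
merge s5(7) and s7(12): 19
merge 19 and s8(22): 41
merge s6(23) and s2(32): 55
merge s4(37) and 41: 78
merge s3(45) and 55: 100
merge 78 and 100: 178
merge s1(109) and 178: 287
The subtree containing s6 is merged 4 times, so code length = 4.

4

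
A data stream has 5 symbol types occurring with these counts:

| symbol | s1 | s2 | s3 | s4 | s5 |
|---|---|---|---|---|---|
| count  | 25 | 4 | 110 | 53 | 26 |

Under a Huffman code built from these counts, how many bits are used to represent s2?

4

Build the tree from the bottom:
s2(4) + s1(25) → 29
s5(26) + 29 → 55
s4(53) + 55 → 108
108 + s3(110) → 218
s2's leaf is at depth 4, giving a 4-bit codeword.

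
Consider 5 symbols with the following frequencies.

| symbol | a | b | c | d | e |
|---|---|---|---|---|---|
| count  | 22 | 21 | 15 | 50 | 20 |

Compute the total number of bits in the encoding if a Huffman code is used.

Build the Huffman tree bottom-up:
c(15) + e(20) → 35
b(21) + a(22) → 43
35 + 43 → 78
d(50) + 78 → 128
Each symbol's bit-cost is frequency × depth; summing gives 284 bits (equivalently 35 + 43 + 78 + 128).

284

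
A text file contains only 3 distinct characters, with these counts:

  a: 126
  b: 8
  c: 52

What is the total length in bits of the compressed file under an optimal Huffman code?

Greedily combine the two least-frequent nodes:
combine b(8), c(52) → 60
combine 60, a(126) → 186
The encoded length is the sum of every internal node's weight: 60 + 186 = 246 bits.

246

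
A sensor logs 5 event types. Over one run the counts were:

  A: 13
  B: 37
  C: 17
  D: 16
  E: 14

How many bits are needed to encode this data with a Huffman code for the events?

217

Build the Huffman tree bottom-up:
merge A(13) and E(14): 27
merge D(16) and C(17): 33
merge 27 and 33: 60
merge B(37) and 60: 97
Total encoded bits = sum of merged weights = 27 + 33 + 60 + 97 = 217.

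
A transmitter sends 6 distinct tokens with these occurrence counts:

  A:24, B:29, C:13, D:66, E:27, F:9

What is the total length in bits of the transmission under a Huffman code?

Merge the two smallest weights repeatedly:
merge F(9) and C(13): 22
merge 22 and A(24): 46
merge E(27) and B(29): 56
merge 46 and 56: 102
merge D(66) and 102: 168
Total encoded bits = sum of merged weights = 22 + 46 + 56 + 102 + 168 = 394.

394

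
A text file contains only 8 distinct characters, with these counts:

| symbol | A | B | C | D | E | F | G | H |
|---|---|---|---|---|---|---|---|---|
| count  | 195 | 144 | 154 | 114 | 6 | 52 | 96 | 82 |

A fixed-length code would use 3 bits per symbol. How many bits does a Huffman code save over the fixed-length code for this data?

Fixed-length: 3 bits × 843 symbols = 2529 bits.
Huffman merges:
combine E(6), F(52) → 58
combine 58, H(82) → 140
combine G(96), D(114) → 210
combine 140, B(144) → 284
combine C(154), A(195) → 349
combine 210, 284 → 494
combine 349, 494 → 843
Huffman total = 58 + 140 + 210 + 284 + 349 + 494 + 843 = 2378 bits.
Saving = 2529 − 2378 = 151 bits.

151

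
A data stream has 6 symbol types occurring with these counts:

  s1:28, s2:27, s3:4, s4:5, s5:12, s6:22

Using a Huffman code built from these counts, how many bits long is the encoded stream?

Greedily combine the two least-frequent nodes:
combine s3(4), s4(5) → 9
combine 9, s5(12) → 21
combine 21, s6(22) → 43
combine s2(27), s1(28) → 55
combine 43, 55 → 98
The encoded length is the sum of every internal node's weight: 9 + 21 + 43 + 55 + 98 = 226 bits.

226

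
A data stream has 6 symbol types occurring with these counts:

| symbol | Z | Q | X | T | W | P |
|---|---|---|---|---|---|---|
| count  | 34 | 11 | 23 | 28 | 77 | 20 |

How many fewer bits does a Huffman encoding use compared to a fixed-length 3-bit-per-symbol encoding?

123

Fixed-length: 3 bits × 193 symbols = 579 bits.
Huffman merges:
Q(11) + P(20) → 31
X(23) + T(28) → 51
31 + Z(34) → 65
51 + 65 → 116
W(77) + 116 → 193
Huffman total = 31 + 51 + 65 + 116 + 193 = 456 bits.
Saving = 579 − 456 = 123 bits.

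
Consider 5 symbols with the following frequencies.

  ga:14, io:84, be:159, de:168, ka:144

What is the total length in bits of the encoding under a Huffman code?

1236

Merge the two smallest weights repeatedly:
merge ga(14) and io(84): 98
merge 98 and ka(144): 242
merge be(159) and de(168): 327
merge 242 and 327: 569
Total encoded bits = sum of merged weights = 98 + 242 + 327 + 569 = 1236.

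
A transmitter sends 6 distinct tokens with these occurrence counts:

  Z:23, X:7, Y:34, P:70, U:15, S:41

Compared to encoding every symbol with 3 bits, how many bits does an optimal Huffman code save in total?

Fixed-length: 3 bits × 190 symbols = 570 bits.
Huffman merges:
X(7) + U(15) → 22
22 + Z(23) → 45
Y(34) + S(41) → 75
45 + P(70) → 115
75 + 115 → 190
Huffman total = 22 + 45 + 75 + 115 + 190 = 447 bits.
Saving = 570 − 447 = 123 bits.

123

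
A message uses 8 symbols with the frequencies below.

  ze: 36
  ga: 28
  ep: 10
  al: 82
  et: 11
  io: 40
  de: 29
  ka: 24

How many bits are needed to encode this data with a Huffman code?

Merge the two smallest weights repeatedly:
combine ep(10), et(11) → 21
combine 21, ka(24) → 45
combine ga(28), de(29) → 57
combine ze(36), io(40) → 76
combine 45, 57 → 102
combine 76, al(82) → 158
combine 102, 158 → 260
Each symbol's bit-cost is frequency × depth; summing gives 719 bits (equivalently 21 + 45 + 57 + 76 + 102 + 158 + 260).

719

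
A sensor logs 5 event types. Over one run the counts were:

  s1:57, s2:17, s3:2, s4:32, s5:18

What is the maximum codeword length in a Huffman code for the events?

4

Merge the two lowest-weight nodes at each step:
combine s3(2), s2(17) → 19
combine s5(18), 19 → 37
combine s4(32), 37 → 69
combine s1(57), 69 → 126
The first pair merged (s3, s2) ends up deepest, at depth 4.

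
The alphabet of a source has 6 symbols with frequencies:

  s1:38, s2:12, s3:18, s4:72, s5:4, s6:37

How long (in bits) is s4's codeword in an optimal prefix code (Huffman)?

Repeatedly merge the two smallest:
merge s5(4) and s2(12): 16
merge 16 and s3(18): 34
merge 34 and s6(37): 71
merge s1(38) and 71: 109
merge s4(72) and 109: 181
s4 is merged only at the final step, so code length = 1.

1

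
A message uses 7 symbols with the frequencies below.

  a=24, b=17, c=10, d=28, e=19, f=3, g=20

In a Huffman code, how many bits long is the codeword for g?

3

Huffman merges, smallest pair first:
f(3) + c(10) → 13
13 + b(17) → 30
e(19) + g(20) → 39
a(24) + d(28) → 52
30 + 39 → 69
52 + 69 → 121
The subtree containing g is merged 3 times, so code length = 3.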